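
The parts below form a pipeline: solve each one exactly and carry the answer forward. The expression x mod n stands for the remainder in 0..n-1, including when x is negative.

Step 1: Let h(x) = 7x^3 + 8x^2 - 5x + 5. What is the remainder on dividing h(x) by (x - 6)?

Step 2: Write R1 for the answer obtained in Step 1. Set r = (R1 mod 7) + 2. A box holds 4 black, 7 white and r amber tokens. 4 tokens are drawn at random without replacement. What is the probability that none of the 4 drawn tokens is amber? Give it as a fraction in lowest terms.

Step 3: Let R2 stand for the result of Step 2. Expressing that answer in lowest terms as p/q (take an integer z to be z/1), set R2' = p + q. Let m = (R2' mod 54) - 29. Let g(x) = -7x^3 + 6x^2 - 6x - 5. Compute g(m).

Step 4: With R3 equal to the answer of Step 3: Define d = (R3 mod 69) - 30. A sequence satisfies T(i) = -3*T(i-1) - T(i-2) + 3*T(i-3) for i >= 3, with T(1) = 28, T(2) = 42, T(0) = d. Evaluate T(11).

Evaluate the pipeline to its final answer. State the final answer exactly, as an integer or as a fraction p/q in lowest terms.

Step 1: remainder = value at the root: 7*(6)^3 + 8*(6)^2 - 5*(6)^1 + 5 = (1512) + (288) + (-30) + (5) = 1775; answer 1775
Step 2: R1 = 1775; r = 6; total draws C(17,4) = 2380; favorable C(11,4) = 330; P = 33/238; answer 33/238
Step 3: R2 = 33/238; threaded value p + q = 271; m = -28; -7*(-28)^3 + 6*(-28)^2 - 6*(-28)^1 - 5 = (153664) + (4704) + (168) + (-5) = 158531; answer 158531
Step 4: R3 = 158531; d = 8; T(3) = -3*(42) - 1*(28) + 3*(8) = -130; iterating: T(3)=-130, T(4)=432, T(5)=-1040, T(6)=2298, T(7)=-4558, T(8)=8256, T(9)=-13316, T(10)=18018, T(11)=-15970; answer -15970

-15970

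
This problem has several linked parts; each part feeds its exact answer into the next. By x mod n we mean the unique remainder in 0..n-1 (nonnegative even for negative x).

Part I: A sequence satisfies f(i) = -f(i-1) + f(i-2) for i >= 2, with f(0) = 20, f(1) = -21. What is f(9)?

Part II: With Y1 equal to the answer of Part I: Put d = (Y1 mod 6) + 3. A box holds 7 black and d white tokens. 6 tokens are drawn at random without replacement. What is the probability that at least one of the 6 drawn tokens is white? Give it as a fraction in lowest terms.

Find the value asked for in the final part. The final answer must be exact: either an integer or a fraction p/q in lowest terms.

29/30

Part I: f(2) = -1*(-21) + 1*(20) = 41; iterating: f(2)=41, f(3)=-62, f(4)=103, f(5)=-165, f(6)=268, f(7)=-433, f(8)=701, f(9)=-1134; answer -1134
Part II: Y1 = -1134; d = 3; total draws C(10,6) = 210; complement C(7,6) = 7; favorable 210 - 7 = 203; P = 29/30; answer 29/30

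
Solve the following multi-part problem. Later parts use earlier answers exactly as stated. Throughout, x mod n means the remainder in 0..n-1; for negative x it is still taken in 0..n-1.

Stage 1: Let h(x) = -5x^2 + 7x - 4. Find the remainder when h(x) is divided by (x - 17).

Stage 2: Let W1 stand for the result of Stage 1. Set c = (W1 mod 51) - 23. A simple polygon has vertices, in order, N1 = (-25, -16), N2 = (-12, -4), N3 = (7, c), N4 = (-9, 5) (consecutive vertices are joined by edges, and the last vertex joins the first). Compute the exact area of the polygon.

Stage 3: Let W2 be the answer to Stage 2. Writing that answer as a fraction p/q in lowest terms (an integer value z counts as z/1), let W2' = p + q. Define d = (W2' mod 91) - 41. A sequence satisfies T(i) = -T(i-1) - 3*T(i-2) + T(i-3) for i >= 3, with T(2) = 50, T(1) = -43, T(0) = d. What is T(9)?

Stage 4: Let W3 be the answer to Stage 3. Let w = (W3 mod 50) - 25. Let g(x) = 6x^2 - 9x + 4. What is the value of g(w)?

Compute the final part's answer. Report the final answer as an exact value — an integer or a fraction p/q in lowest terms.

Stage 1: remainder = value at the root: -5*(17)^2 + 7*(17)^1 - 4 = (-1445) + (119) + (-4) = -1330; answer -1330
Stage 2: W1 = -1330; c = 24; cross terms: (-25*-4 - -12*-16)=-92, (-12*24 - 7*-4)=-260, (7*5 - -9*24)=251, (-9*-16 - -25*5)=269; twice the area = |168| = 168; area = 84; answer 84
Stage 3: W2 = 84; threaded value p + q = 85; d = 44; T(3) = -1*(50) - 3*(-43) + 1*(44) = 123; iterating: T(3)=123, T(4)=-316, T(5)=-3, T(6)=1074, T(7)=-1381, T(8)=-1844, T(9)=7061; answer 7061
Stage 4: W3 = 7061; w = -14; 6*(-14)^2 - 9*(-14)^1 + 4 = (1176) + (126) + (4) = 1306; answer 1306

1306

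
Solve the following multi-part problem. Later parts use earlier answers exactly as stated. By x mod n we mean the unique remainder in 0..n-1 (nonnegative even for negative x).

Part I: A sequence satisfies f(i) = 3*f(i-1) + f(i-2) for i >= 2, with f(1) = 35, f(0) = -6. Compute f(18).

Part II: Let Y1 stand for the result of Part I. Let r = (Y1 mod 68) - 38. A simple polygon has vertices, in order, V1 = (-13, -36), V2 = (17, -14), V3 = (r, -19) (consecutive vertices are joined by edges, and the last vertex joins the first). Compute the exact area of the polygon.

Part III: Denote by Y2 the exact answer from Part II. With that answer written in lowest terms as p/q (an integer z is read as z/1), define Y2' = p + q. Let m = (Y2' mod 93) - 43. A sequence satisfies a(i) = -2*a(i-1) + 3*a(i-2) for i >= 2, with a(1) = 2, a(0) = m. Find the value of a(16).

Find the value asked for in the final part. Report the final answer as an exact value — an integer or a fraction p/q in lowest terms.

-430467238

Part I: f(2) = 3*(35) + 1*(-6) = 99; iterating: f(2)=99, f(3)=332, f(4)=1095, f(5)=3617, f(6)=11946, f(7)=39455, f(8)=130311, f(9)=430388, f(10)=1421475, f(11)=4694813, f(12)=15505914, f(13)=51212555, f(14)=169143579, f(15)=558643292, f(16)=1845073455, f(17)=6093863657, f(18)=20126664426; answer 20126664426
Part II: Y1 = 20126664426; r = -24; cross terms: (-13*-14 - 17*-36)=794, (17*-19 - -24*-14)=-659, (-24*-36 - -13*-19)=617; twice the area = |752| = 752; area = 376; answer 376
Part III: Y2 = 376; threaded value p + q = 377; m = -38; a(2) = -2*(2) + 3*(-38) = -118; iterating: a(2)=-118, a(3)=242, a(4)=-838, a(5)=2402, a(6)=-7318, a(7)=21842, a(8)=-65638, a(9)=196802, a(10)=-590518, a(11)=1771442, a(12)=-5314438, a(13)=15943202, a(14)=-47829718, a(15)=143489042, a(16)=-430467238; answer -430467238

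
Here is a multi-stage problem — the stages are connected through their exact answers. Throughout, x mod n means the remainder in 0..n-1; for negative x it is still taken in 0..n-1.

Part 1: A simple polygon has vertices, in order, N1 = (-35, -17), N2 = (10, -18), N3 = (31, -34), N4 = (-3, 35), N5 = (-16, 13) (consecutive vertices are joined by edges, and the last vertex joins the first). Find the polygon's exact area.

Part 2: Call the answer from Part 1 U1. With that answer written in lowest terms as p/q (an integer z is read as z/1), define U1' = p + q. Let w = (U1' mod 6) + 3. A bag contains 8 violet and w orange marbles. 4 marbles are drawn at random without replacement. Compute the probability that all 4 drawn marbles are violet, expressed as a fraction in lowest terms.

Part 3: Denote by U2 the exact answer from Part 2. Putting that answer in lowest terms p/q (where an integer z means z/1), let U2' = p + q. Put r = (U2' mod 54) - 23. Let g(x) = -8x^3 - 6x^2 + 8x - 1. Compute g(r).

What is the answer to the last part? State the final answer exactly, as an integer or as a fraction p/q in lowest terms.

Part 1: cross terms: (-35*-18 - 10*-17)=800, (10*-34 - 31*-18)=218, (31*35 - -3*-34)=983, (-3*13 - -16*35)=521, (-16*-17 - -35*13)=727; twice the area = |3249| = 3249; area = 3249/2; answer 3249/2
Part 2: U1 = 3249/2; threaded value p + q = 3251; w = 8; total draws C(16,4) = 1820; favorable C(8,4) = 70; P = 1/26; answer 1/26
Part 3: U2 = 1/26; threaded value p + q = 27; r = 4; -8*(4)^3 - 6*(4)^2 + 8*(4)^1 - 1 = (-512) + (-96) + (32) + (-1) = -577; answer -577

-577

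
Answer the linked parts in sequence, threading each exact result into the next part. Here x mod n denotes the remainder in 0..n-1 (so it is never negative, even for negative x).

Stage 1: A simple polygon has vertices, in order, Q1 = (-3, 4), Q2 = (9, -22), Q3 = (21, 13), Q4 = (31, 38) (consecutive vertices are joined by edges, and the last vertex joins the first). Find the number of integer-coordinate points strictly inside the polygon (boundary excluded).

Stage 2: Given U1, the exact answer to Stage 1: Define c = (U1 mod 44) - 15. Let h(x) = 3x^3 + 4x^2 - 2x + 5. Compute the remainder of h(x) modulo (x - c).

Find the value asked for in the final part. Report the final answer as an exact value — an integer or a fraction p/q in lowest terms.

8993

Stage 1: cross terms: (-3*-22 - 9*4)=30, (9*13 - 21*-22)=579, (21*38 - 31*13)=395, (31*4 - -3*38)=238; twice the area = |1242| = 1242; area = 621; boundary points = 2 + 1 + 5 + 34 = 42; strictly interior points = area - boundary/2 + 1 = 601; answer 601
Stage 2: U1 = 601; c = 14; remainder = value at the root: 3*(14)^3 + 4*(14)^2 - 2*(14)^1 + 5 = (8232) + (784) + (-28) + (5) = 8993; answer 8993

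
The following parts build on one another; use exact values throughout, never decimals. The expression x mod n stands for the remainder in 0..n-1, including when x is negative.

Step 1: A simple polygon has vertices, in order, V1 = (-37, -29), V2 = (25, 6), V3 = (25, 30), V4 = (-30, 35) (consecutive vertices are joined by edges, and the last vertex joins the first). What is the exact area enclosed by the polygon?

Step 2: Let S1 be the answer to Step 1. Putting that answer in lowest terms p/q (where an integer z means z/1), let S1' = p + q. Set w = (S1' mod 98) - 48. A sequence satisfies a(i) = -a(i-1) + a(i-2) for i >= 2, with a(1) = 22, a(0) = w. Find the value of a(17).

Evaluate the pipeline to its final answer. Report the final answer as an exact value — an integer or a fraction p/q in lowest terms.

36121

Step 1: cross terms: (-37*6 - 25*-29)=503, (25*30 - 25*6)=600, (25*35 - -30*30)=1775, (-30*-29 - -37*35)=2165; twice the area = |5043| = 5043; area = 5043/2; answer 5043/2
Step 2: S1 = 5043/2; threaded value p + q = 5045; w = -1; a(2) = -1*(22) + 1*(-1) = -23; iterating: a(2)=-23, a(3)=45, a(4)=-68, a(5)=113, a(6)=-181, a(7)=294, a(8)=-475, a(9)=769, a(10)=-1244, a(11)=2013, a(12)=-3257, a(13)=5270, a(14)=-8527, a(15)=13797, a(16)=-22324, a(17)=36121; answer 36121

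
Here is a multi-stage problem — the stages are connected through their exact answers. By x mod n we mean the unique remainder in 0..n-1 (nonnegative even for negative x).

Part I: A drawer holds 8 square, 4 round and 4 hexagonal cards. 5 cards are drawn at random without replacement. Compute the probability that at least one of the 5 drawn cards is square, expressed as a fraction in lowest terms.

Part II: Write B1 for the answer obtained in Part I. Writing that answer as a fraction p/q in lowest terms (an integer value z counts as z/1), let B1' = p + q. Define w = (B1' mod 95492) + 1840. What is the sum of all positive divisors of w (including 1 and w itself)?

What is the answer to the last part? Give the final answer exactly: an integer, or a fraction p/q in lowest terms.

Part I: total draws C(16,5) = 4368; complement C(8,5) = 56; favorable 4368 - 56 = 4312; P = 77/78; answer 77/78
Part II: B1 = 77/78; threaded value p + q = 155; w = 1995; 1995 = 3 * 5 * 7 * 19; sigma = (1 + 3) * (1 + 5) * (1 + 7) * (1 + 19) = 4 * 6 * 8 * 20 = 3840; answer 3840

3840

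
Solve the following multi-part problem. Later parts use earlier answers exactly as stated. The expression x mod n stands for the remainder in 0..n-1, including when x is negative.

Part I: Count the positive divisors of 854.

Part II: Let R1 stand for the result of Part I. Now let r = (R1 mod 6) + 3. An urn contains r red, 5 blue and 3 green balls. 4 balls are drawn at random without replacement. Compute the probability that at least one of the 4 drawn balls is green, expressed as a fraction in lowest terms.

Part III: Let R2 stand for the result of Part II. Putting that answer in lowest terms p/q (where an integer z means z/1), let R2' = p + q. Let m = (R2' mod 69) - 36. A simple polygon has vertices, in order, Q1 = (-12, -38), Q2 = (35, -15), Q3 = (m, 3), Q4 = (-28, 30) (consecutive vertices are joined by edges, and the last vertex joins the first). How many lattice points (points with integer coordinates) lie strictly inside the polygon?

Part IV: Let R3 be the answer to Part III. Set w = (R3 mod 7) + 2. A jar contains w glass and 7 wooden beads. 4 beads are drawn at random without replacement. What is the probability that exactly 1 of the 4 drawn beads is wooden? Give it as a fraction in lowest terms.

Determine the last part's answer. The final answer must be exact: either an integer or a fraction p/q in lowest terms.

Part I: 854 = 2 * 7 * 61; number of divisors = (1+1) * (1+1) * (1+1) = 8; answer 8
Part II: R1 = 8; r = 5; total draws C(13,4) = 715; complement C(10,4) = 210; favorable 715 - 210 = 505; P = 101/143; answer 101/143
Part III: R2 = 101/143; threaded value p + q = 244; m = 1; cross terms: (-12*-15 - 35*-38)=1510, (35*3 - 1*-15)=120, (1*30 - -28*3)=114, (-28*-38 - -12*30)=1424; twice the area = |3168| = 3168; area = 1584; boundary points = 1 + 2 + 1 + 4 = 8; strictly interior points = area - boundary/2 + 1 = 1581; answer 1581
Part IV: R3 = 1581; w = 8; total draws C(15,4) = 1365; favorable C(7,1)*C(8,3) = 392; P = 56/195; answer 56/195

56/195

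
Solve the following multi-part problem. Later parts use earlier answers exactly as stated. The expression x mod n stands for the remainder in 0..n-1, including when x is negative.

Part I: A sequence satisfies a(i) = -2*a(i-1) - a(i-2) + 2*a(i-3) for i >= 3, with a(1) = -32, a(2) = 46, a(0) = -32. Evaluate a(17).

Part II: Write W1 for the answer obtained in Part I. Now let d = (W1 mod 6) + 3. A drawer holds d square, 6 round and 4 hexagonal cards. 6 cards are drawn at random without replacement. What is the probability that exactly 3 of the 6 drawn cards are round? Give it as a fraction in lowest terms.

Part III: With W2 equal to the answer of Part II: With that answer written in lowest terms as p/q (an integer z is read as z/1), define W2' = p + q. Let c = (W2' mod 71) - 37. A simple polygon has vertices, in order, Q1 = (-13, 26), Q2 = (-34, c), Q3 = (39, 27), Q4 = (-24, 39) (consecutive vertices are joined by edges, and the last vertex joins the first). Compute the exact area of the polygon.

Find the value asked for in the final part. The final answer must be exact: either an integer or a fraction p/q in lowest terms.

Part I: a(3) = -2*(46) - 1*(-32) + 2*(-32) = -124; iterating: a(3)=-124, a(4)=138, a(5)=-60, a(6)=-266, a(7)=868, a(8)=-1590, a(9)=1780, a(10)=-234, a(11)=-4492, a(12)=12778, a(13)=-21532, a(14)=21302, a(15)=4484, a(16)=-73334, a(17)=184788; answer 184788
Part II: W1 = 184788; d = 3; total draws C(13,6) = 1716; favorable C(6,3)*C(7,3) = 700; P = 175/429; answer 175/429
Part III: W2 = 175/429; threaded value p + q = 604; c = -1; cross terms: (-13*-1 - -34*26)=897, (-34*27 - 39*-1)=-879, (39*39 - -24*27)=2169, (-24*26 - -13*39)=-117; twice the area = |2070| = 2070; area = 1035; answer 1035

1035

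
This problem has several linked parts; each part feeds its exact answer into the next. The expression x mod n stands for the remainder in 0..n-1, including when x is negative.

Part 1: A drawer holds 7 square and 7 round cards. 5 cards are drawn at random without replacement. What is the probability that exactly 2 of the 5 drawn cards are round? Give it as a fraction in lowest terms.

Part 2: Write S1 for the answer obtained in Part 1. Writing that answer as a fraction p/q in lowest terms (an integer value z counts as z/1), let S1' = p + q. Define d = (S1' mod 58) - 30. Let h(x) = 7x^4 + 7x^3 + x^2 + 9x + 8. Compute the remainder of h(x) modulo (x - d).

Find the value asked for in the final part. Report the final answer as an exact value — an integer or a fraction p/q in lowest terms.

Part 1: total draws C(14,5) = 2002; favorable C(7,2)*C(7,3) = 735; P = 105/286; answer 105/286
Part 2: S1 = 105/286; threaded value p + q = 391; d = 13; remainder = value at the root: 7*(13)^4 + 7*(13)^3 + 1*(13)^2 + 9*(13)^1 + 8 = (199927) + (15379) + (169) + (117) + (8) = 215600; answer 215600

215600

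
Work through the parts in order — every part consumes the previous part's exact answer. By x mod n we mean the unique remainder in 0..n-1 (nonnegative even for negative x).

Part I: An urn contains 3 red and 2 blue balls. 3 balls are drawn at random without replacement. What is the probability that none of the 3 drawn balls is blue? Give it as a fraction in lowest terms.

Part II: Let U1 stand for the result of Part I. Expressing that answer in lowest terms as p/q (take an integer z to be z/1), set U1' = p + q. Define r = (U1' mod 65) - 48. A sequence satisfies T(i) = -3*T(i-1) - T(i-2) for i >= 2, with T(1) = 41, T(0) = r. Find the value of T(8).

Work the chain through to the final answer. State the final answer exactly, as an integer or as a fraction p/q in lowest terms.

Part I: total draws C(5,3) = 10; favorable C(3,3) = 1; P = 1/10; answer 1/10
Part II: U1 = 1/10; threaded value p + q = 11; r = -37; T(2) = -3*(41) - 1*(-37) = -86; iterating: T(2)=-86, T(3)=217, T(4)=-565, T(5)=1478, T(6)=-3869, T(7)=10129, T(8)=-26518; answer -26518

-26518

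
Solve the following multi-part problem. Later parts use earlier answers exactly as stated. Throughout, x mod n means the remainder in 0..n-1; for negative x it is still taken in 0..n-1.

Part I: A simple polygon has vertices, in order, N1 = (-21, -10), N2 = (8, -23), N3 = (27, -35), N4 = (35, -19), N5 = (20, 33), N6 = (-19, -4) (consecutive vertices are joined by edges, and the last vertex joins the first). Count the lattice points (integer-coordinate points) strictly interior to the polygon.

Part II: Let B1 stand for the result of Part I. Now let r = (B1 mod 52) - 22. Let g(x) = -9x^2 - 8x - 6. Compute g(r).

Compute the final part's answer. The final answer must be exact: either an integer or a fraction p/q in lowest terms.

Part I: cross terms: (-21*-23 - 8*-10)=563, (8*-35 - 27*-23)=341, (27*-19 - 35*-35)=712, (35*33 - 20*-19)=1535, (20*-4 - -19*33)=547, (-19*-10 - -21*-4)=106; twice the area = |3804| = 3804; area = 1902; boundary points = 1 + 1 + 8 + 1 + 1 + 2 = 14; strictly interior points = area - boundary/2 + 1 = 1896; answer 1896
Part II: B1 = 1896; r = 2; -9*(2)^2 - 8*(2)^1 - 6 = (-36) + (-16) + (-6) = -58; answer -58

-58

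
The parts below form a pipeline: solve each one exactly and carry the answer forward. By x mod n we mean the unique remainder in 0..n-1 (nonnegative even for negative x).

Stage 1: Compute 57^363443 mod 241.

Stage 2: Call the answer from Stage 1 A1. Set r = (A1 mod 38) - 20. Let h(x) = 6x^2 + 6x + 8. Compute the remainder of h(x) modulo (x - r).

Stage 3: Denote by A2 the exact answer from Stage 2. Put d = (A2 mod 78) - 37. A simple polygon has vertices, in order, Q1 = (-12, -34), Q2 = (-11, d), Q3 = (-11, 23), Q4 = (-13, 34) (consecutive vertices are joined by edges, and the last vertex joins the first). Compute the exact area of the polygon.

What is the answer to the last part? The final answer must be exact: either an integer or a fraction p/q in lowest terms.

Stage 1: squarings mod 241: 57^1=57, 57^2=116, 57^4=201, 57^8=154, 57^16=98, 57^32=205, 57^64=91, 57^128=87, 57^256=98, 57^512=205, 57^1024=91, 57^2048=87, 57^4096=98, 57^8192=205, 57^16384=91, 57^32768=87, 57^65536=98, 57^131072=205, 57^262144=91; 57^363443 = 57^1 * 57^2 * 57^16 * 57^32 * 57^128 * 57^256 * 57^512 * 57^2048 * 57^32768 * 57^65536 * 57^262144 = 105 (mod 241); answer 105
Stage 2: A1 = 105; r = 9; remainder = value at the root: 6*(9)^2 + 6*(9)^1 + 8 = (486) + (54) + (8) = 548; answer 548
Stage 3: A2 = 548; d = -35; cross terms: (-12*-35 - -11*-34)=46, (-11*23 - -11*-35)=-638, (-11*34 - -13*23)=-75, (-13*-34 - -12*34)=850; twice the area = |183| = 183; area = 183/2; answer 183/2

183/2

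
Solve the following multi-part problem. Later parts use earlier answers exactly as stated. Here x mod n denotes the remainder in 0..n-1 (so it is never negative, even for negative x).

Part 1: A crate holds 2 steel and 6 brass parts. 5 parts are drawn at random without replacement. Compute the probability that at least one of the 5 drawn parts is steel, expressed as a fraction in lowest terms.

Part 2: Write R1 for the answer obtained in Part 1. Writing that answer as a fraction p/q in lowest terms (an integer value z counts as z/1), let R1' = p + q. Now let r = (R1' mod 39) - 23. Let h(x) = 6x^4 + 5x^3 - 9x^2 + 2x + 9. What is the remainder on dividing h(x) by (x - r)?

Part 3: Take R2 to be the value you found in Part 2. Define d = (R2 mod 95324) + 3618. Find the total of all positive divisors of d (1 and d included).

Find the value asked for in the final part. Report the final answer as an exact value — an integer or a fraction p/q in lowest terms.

55770

Part 1: total draws C(8,5) = 56; complement C(6,5) = 6; favorable 56 - 6 = 50; P = 25/28; answer 25/28
Part 2: R1 = 25/28; threaded value p + q = 53; r = -9; remainder = value at the root: 6*(-9)^4 + 5*(-9)^3 - 9*(-9)^2 + 2*(-9)^1 + 9 = (39366) + (-3645) + (-729) + (-18) + (9) = 34983; answer 34983
Part 3: R2 = 34983; d = 38601; 38601 = 3^2 * 4289; sigma = (1 + 3 + 9) * (1 + 4289) = 13 * 4290 = 55770; answer 55770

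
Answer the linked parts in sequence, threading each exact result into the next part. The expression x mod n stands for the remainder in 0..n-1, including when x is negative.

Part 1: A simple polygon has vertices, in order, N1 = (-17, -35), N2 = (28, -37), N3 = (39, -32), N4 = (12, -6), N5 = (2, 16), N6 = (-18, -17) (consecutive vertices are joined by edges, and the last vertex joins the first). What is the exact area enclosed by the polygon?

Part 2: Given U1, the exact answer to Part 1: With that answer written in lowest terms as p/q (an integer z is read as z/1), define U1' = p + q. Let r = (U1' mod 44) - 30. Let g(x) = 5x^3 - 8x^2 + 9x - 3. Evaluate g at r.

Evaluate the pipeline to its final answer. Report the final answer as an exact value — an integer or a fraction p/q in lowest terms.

Part 1: cross terms: (-17*-37 - 28*-35)=1609, (28*-32 - 39*-37)=547, (39*-6 - 12*-32)=150, (12*16 - 2*-6)=204, (2*-17 - -18*16)=254, (-18*-35 - -17*-17)=341; twice the area = |3105| = 3105; area = 3105/2; answer 3105/2
Part 2: U1 = 3105/2; threaded value p + q = 3107; r = -3; 5*(-3)^3 - 8*(-3)^2 + 9*(-3)^1 - 3 = (-135) + (-72) + (-27) + (-3) = -237; answer -237

-237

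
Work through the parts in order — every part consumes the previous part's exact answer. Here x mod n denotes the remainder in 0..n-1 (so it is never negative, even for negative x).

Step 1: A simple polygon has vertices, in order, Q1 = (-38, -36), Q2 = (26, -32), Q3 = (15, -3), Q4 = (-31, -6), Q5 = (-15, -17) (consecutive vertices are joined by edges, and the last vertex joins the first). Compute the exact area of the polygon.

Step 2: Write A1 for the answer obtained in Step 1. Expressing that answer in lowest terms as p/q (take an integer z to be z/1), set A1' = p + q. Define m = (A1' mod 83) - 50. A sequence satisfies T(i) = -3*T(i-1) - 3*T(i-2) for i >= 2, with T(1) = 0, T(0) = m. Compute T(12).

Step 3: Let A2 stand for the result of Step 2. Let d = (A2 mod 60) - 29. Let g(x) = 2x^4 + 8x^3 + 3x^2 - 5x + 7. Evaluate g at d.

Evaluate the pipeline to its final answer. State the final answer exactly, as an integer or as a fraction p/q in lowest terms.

Step 1: cross terms: (-38*-32 - 26*-36)=2152, (26*-3 - 15*-32)=402, (15*-6 - -31*-3)=-183, (-31*-17 - -15*-6)=437, (-15*-36 - -38*-17)=-106; twice the area = |2702| = 2702; area = 1351; answer 1351
Step 2: A1 = 1351; threaded value p + q = 1352; m = -26; T(2) = -3*(0) - 3*(-26) = 78; iterating: T(2)=78, T(3)=-234, T(4)=468, T(5)=-702, T(6)=702, T(7)=0, T(8)=-2106, T(9)=6318, T(10)=-12636, T(11)=18954, T(12)=-18954; answer -18954
Step 3: A2 = -18954; d = -23; 2*(-23)^4 + 8*(-23)^3 + 3*(-23)^2 - 5*(-23)^1 + 7 = (559682) + (-97336) + (1587) + (115) + (7) = 464055; answer 464055

464055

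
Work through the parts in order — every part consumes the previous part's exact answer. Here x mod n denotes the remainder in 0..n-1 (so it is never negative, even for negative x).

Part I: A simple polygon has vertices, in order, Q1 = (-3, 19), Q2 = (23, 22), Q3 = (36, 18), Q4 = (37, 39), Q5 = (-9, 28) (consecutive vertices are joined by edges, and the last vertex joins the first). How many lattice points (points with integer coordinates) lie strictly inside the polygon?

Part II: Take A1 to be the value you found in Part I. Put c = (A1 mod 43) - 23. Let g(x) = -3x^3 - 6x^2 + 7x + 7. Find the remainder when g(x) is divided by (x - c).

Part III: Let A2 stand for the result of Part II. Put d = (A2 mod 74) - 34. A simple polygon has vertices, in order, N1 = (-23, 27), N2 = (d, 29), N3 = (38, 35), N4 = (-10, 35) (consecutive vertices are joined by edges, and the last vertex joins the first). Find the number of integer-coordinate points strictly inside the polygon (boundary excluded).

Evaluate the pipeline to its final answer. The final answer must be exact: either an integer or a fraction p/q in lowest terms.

Part I: cross terms: (-3*22 - 23*19)=-503, (23*18 - 36*22)=-378, (36*39 - 37*18)=738, (37*28 - -9*39)=1387, (-9*19 - -3*28)=-87; twice the area = |1157| = 1157; area = 1157/2; boundary points = 1 + 1 + 1 + 1 + 3 = 7; strictly interior points = area - boundary/2 + 1 = 576; answer 576
Part II: A1 = 576; c = -6; remainder = value at the root: -3*(-6)^3 - 6*(-6)^2 + 7*(-6)^1 + 7 = (648) + (-216) + (-42) + (7) = 397; answer 397
Part III: A2 = 397; d = -7; cross terms: (-23*29 - -7*27)=-478, (-7*35 - 38*29)=-1347, (38*35 - -10*35)=1680, (-10*27 - -23*35)=535; twice the area = |390| = 390; area = 195; boundary points = 2 + 3 + 48 + 1 = 54; strictly interior points = area - boundary/2 + 1 = 169; answer 169

169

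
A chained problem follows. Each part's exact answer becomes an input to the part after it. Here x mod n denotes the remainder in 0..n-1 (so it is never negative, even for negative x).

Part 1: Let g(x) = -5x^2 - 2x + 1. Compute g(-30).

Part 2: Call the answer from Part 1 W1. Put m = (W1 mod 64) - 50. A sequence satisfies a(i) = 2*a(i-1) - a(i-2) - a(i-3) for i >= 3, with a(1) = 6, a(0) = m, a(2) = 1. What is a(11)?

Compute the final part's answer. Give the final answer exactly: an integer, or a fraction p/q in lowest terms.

29

Part 1: -5*(-30)^2 - 2*(-30)^1 + 1 = (-4500) + (60) + (1) = -4439; answer -4439
Part 2: W1 = -4439; m = -9; a(3) = 2*(1) - 1*(6) - 1*(-9) = 5; iterating: a(3)=5, a(4)=3, a(5)=0, a(6)=-8, a(7)=-19, a(8)=-30, a(9)=-33, a(10)=-17, a(11)=29; answer 29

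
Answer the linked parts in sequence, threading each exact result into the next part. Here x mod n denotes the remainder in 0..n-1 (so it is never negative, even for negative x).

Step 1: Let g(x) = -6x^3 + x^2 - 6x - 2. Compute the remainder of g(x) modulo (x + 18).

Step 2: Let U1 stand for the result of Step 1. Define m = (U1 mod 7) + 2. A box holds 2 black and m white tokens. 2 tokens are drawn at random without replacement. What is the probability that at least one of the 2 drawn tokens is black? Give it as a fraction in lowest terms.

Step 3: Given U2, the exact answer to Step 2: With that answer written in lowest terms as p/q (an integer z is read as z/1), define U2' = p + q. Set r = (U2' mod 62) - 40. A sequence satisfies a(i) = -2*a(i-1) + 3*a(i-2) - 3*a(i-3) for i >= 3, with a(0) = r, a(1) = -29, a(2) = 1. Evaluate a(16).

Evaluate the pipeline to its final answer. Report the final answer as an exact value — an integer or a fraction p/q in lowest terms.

57995689

Step 1: remainder = value at the root: -6*(-18)^3 + 1*(-18)^2 - 6*(-18)^1 - 2 = (34992) + (324) + (108) + (-2) = 35422; answer 35422
Step 2: U1 = 35422; m = 4; total draws C(6,2) = 15; complement C(4,2) = 6; favorable 15 - 6 = 9; P = 3/5; answer 3/5
Step 3: U2 = 3/5; threaded value p + q = 8; r = -32; a(3) = -2*(1) + 3*(-29) - 3*(-32) = 7; iterating: a(3)=7, a(4)=76, a(5)=-134, a(6)=475, a(7)=-1580, a(8)=4987, a(9)=-16139, a(10)=51979, a(11)=-167336, a(12)=539026, a(13)=-1735997, a(14)=5591080, a(15)=-18007229, a(16)=57995689; answer 57995689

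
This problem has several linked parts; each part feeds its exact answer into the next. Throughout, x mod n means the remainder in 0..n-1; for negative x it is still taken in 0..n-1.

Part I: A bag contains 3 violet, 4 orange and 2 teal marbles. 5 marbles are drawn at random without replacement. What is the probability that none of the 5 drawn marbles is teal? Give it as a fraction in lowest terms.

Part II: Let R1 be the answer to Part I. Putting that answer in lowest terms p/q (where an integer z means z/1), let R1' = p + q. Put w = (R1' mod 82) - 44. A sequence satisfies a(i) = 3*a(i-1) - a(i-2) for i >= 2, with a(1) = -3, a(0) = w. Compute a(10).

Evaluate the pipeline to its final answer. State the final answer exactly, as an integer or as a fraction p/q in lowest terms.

Part I: total draws C(9,5) = 126; favorable C(7,5) = 21; P = 1/6; answer 1/6
Part II: R1 = 1/6; threaded value p + q = 7; w = -37; a(2) = 3*(-3) - 1*(-37) = 28; iterating: a(2)=28, a(3)=87, a(4)=233, a(5)=612, a(6)=1603, a(7)=4197, a(8)=10988, a(9)=28767, a(10)=75313; answer 75313

75313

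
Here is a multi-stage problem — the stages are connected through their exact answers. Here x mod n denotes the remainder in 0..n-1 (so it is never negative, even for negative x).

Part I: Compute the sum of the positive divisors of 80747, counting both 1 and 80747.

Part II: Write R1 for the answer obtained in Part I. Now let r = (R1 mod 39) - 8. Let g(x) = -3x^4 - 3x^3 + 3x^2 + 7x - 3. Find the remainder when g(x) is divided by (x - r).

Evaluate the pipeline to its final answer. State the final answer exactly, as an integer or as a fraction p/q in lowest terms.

Part I: 80747 is prime, so its only divisors are 1 and 80747; sigma = 1 + 80747 = 80748; answer 80748
Part II: R1 = 80748; r = 10; remainder = value at the root: -3*(10)^4 - 3*(10)^3 + 3*(10)^2 + 7*(10)^1 - 3 = (-30000) + (-3000) + (300) + (70) + (-3) = -32633; answer -32633

-32633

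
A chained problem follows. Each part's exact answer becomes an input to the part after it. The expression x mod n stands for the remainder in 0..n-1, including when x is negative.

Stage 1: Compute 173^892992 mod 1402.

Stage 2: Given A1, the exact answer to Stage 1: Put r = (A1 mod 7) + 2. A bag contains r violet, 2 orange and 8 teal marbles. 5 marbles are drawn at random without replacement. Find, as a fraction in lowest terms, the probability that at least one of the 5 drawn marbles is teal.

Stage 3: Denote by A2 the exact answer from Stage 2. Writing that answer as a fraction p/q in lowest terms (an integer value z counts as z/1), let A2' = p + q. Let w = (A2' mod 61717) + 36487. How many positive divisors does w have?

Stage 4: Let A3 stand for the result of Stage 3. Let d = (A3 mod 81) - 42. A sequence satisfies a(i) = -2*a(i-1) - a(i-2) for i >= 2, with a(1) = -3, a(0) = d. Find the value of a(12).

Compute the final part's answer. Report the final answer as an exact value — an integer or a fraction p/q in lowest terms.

Stage 1: squarings mod 1402: 173^1=173, 173^2=487, 173^4=231, 173^8=85, 173^16=215, 173^32=1361, 173^64=279, 173^128=731, 173^256=199, 173^512=345, 173^1024=1257, 173^2048=1397, 173^4096=25, 173^8192=625, 173^16384=869, 173^32768=885, 173^65536=909, 173^131072=503, 173^262144=649, 173^524288=601; 173^892992 = 173^64 * 173^8192 * 173^32768 * 173^65536 * 173^262144 * 173^524288 = 625 (mod 1402); answer 625
Stage 2: A1 = 625; r = 4; total draws C(14,5) = 2002; complement C(6,5) = 6; favorable 2002 - 6 = 1996; P = 998/1001; answer 998/1001
Stage 3: A2 = 998/1001; threaded value p + q = 1999; w = 38486; 38486 = 2 * 7 * 2749; number of divisors = (1+1) * (1+1) * (1+1) = 8; answer 8
Stage 4: A3 = 8; d = -34; a(2) = -2*(-3) - 1*(-34) = 40; iterating: a(2)=40, a(3)=-77, a(4)=114, a(5)=-151, a(6)=188, a(7)=-225, a(8)=262, a(9)=-299, a(10)=336, a(11)=-373, a(12)=410; answer 410

410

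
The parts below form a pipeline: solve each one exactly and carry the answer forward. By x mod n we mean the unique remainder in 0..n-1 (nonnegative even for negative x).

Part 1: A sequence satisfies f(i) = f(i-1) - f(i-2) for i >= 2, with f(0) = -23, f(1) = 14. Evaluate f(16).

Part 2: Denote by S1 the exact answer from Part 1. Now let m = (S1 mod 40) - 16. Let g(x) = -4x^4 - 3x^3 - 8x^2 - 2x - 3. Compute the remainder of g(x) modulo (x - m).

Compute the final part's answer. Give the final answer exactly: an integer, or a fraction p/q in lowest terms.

-43823

Part 1: f(2) = 1*(14) - 1*(-23) = 37; iterating: f(2)=37, f(3)=23, f(4)=-14, f(5)=-37, f(6)=-23, f(7)=14, f(8)=37, f(9)=23, f(10)=-14, f(11)=-37, f(12)=-23, f(13)=14, f(14)=37, f(15)=23, f(16)=-14; answer -14
Part 2: S1 = -14; m = 10; remainder = value at the root: -4*(10)^4 - 3*(10)^3 - 8*(10)^2 - 2*(10)^1 - 3 = (-40000) + (-3000) + (-800) + (-20) + (-3) = -43823; answer -43823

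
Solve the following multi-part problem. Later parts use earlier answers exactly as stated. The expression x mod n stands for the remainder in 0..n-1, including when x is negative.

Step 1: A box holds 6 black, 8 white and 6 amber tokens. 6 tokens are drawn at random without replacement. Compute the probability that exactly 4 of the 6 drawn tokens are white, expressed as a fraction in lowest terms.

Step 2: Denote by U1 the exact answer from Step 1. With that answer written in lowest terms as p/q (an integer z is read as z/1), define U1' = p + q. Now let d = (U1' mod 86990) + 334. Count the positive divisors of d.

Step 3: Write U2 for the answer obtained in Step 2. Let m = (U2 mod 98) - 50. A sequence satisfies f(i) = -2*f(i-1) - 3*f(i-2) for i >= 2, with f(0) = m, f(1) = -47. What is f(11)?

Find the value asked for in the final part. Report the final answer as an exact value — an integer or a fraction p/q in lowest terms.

Step 1: total draws C(20,6) = 38760; favorable C(8,4)*C(12,2) = 4620; P = 77/646; answer 77/646
Step 2: U1 = 77/646; threaded value p + q = 723; d = 1057; 1057 = 7 * 151; number of divisors = (1+1) * (1+1) = 4; answer 4
Step 3: U2 = 4; m = -46; f(2) = -2*(-47) - 3*(-46) = 232; iterating: f(2)=232, f(3)=-323, f(4)=-50, f(5)=1069, f(6)=-1988, f(7)=769, f(8)=4426, f(9)=-11159, f(10)=9040, f(11)=15397; answer 15397

15397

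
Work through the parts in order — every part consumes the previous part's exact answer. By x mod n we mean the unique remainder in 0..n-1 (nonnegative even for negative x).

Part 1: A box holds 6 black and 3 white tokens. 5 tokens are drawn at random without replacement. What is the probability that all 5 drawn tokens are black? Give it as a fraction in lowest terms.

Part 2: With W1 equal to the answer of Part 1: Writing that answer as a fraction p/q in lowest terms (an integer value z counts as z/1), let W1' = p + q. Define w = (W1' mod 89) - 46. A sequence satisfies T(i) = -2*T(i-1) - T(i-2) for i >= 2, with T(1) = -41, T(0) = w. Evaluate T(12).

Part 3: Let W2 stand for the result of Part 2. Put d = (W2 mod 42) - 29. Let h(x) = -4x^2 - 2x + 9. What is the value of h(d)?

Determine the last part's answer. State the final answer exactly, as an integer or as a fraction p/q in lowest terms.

Part 1: total draws C(9,5) = 126; favorable C(6,5) = 6; P = 1/21; answer 1/21
Part 2: W1 = 1/21; threaded value p + q = 22; w = -24; T(2) = -2*(-41) - 1*(-24) = 106; iterating: T(2)=106, T(3)=-171, T(4)=236, T(5)=-301, T(6)=366, T(7)=-431, T(8)=496, T(9)=-561, T(10)=626, T(11)=-691, T(12)=756; answer 756
Part 3: W2 = 756; d = -29; -4*(-29)^2 - 2*(-29)^1 + 9 = (-3364) + (58) + (9) = -3297; answer -3297

-3297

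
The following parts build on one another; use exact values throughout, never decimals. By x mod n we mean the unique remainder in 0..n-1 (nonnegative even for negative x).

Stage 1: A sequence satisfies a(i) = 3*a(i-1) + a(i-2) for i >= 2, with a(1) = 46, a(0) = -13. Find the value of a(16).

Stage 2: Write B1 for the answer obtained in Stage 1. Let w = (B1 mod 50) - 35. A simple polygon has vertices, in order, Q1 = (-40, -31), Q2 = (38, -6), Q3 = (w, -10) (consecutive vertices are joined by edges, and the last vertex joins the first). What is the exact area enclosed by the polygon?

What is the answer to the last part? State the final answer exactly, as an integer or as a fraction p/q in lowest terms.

Stage 1: a(2) = 3*(46) + 1*(-13) = 125; iterating: a(2)=125, a(3)=421, a(4)=1388, a(5)=4585, a(6)=15143, a(7)=50014, a(8)=165185, a(9)=545569, a(10)=1801892, a(11)=5951245, a(12)=19655627, a(13)=64918126, a(14)=214410005, a(15)=708148141, a(16)=2338854428; answer 2338854428
Stage 2: B1 = 2338854428; w = -7; cross terms: (-40*-6 - 38*-31)=1418, (38*-10 - -7*-6)=-422, (-7*-31 - -40*-10)=-183; twice the area = |813| = 813; area = 813/2; answer 813/2

813/2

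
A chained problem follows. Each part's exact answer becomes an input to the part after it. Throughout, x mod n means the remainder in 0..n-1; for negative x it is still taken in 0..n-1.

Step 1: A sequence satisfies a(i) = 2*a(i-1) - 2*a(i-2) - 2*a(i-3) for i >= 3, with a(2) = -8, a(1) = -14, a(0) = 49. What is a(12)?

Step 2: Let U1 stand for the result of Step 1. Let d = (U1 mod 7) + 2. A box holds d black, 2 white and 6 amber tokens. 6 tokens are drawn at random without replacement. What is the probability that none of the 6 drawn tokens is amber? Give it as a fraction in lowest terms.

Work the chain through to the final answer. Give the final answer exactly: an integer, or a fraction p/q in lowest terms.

4/429

Step 1: a(3) = 2*(-8) - 2*(-14) - 2*(49) = -86; iterating: a(3)=-86, a(4)=-128, a(5)=-68, a(6)=292, a(7)=976, a(8)=1504, a(9)=472, a(10)=-4016, a(11)=-11984, a(12)=-16880; answer -16880
Step 2: U1 = -16880; d = 6; total draws C(14,6) = 3003; favorable C(8,6) = 28; P = 4/429; answer 4/429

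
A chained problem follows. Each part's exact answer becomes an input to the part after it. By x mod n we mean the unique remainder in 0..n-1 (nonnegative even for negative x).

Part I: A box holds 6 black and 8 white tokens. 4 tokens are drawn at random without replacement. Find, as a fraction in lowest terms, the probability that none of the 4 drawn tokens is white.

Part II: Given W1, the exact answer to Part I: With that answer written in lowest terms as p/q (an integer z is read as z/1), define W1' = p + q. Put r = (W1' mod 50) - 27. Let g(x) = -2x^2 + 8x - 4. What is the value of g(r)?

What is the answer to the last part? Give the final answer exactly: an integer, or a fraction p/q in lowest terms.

-334

Part I: total draws C(14,4) = 1001; favorable C(6,4) = 15; P = 15/1001; answer 15/1001
Part II: W1 = 15/1001; threaded value p + q = 1016; r = -11; -2*(-11)^2 + 8*(-11)^1 - 4 = (-242) + (-88) + (-4) = -334; answer -334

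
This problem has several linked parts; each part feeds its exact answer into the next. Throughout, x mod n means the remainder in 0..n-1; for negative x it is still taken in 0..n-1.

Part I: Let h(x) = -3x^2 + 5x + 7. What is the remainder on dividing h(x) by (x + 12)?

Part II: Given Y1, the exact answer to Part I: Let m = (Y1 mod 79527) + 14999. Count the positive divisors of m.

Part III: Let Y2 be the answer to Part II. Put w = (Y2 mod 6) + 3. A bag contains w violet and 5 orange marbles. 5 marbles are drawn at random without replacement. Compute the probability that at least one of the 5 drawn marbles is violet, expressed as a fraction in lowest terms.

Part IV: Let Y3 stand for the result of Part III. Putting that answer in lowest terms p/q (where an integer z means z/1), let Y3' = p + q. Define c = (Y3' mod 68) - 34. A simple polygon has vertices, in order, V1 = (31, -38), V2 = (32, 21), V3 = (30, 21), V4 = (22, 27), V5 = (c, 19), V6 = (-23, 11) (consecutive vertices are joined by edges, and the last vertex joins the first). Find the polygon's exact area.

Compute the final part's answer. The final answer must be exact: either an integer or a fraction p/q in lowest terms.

3885/2

Part I: remainder = value at the root: -3*(-12)^2 + 5*(-12)^1 + 7 = (-432) + (-60) + (7) = -485; answer -485
Part II: Y1 = -485; m = 94041; 94041 = 3^7 * 43; number of divisors = (7+1) * (1+1) = 16; answer 16
Part III: Y2 = 16; w = 7; total draws C(12,5) = 792; complement C(5,5) = 1; favorable 792 - 1 = 791; P = 791/792; answer 791/792
Part IV: Y3 = 791/792; threaded value p + q = 1583; c = -15; cross terms: (31*21 - 32*-38)=1867, (32*21 - 30*21)=42, (30*27 - 22*21)=348, (22*19 - -15*27)=823, (-15*11 - -23*19)=272, (-23*-38 - 31*11)=533; twice the area = |3885| = 3885; area = 3885/2; answer 3885/2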